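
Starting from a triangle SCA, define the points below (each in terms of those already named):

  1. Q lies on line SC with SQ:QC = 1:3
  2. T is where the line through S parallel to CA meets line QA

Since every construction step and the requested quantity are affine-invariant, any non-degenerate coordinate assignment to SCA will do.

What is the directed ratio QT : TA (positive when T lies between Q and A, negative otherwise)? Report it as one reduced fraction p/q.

QT:TA = -1/4

Work in coordinates with S = (0, 0), C = (1, 0), A = (0, 1).
1. Q lies on line SC with SQ:QC = 1:3 ⇒ Q = (1/4, 0)
2. T is where the line through S parallel to CA meets line QA ⇒ T = (1/3, -1/3)
T = Q + t·(A−Q) with t = -1/3, so QT:TA = t:(1−t) = -1/3:4/3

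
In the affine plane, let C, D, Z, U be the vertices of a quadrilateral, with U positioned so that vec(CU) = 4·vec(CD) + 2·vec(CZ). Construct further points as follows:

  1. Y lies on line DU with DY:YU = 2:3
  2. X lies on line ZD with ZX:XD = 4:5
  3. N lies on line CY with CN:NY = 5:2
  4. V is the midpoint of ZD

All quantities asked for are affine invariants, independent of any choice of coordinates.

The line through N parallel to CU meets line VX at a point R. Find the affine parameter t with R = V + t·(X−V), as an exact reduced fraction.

Assign C = (0, 0), D = (1, 0), Z = (0, 1), U = (4, 2) — the answer is frame-independent, so this choice is without loss of generality.
1. Y lies on line DU with DY:YU = 2:3 ⇒ Y = (11/5, 4/5)
2. X lies on line ZD with ZX:XD = 4:5 ⇒ X = (4/9, 5/9)
3. N lies on line CY with CN:NY = 5:2 ⇒ N = (11/7, 4/7)
4. V is the midpoint of ZD ⇒ V = (1/2, 1/2)
through N parallel to CU: direction (4, 2); meets VX at R = (17/21, 4/21)
R = V + t·(X−V) with t = -39/7

t = -39/7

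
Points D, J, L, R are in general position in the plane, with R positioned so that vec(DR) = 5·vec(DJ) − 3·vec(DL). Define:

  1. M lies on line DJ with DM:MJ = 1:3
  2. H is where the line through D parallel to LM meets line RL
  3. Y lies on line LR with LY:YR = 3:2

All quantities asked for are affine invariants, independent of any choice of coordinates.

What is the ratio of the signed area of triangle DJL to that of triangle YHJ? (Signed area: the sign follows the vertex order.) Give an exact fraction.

[DJL]:[YHJ] = 80/53

Choose coordinates D = (0, 0), J = (1, 0), L = (0, 1), R = (5, -3).
1. M lies on line DJ with DM:MJ = 1:3 ⇒ M = (1/4, 0)
2. H is where the line through D parallel to LM meets line RL ⇒ H = (-5/16, 5/4)
3. Y lies on line LR with LY:YR = 3:2 ⇒ Y = (3, -7/5)
2·[DJL] = 1, 2·[YHJ] = 53/80
[DJL]:[YHJ] = 1:53/80 = 80/53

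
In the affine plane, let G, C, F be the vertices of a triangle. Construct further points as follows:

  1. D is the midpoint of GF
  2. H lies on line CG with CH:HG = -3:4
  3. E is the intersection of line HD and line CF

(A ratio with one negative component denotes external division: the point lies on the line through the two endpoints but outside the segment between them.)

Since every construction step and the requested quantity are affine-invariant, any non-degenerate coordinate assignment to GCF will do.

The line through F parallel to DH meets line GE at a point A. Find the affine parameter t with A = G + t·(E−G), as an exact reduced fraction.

Set G = (0, 0), C = (1, 0), F = (0, 1); any affine frame gives the same invariant.
1. D is the midpoint of GF ⇒ D = (0, 1/2)
2. H lies on line CG with CH:HG = -3:4 ⇒ H = (4, 0)
3. E is the intersection of line HD and line CF ⇒ E = (4/7, 3/7)
through F parallel to DH: direction (4, -1/2); meets GE at A = (8/7, 6/7)
A = G + t·(E−G) with t = 2

t = 2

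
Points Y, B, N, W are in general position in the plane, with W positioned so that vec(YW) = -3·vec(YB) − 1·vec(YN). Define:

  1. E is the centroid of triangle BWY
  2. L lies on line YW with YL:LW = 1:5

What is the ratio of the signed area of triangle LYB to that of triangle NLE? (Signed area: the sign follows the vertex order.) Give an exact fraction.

[LYB]:[NLE] = 3/2

Work in coordinates with Y = (0, 0), B = (1, 0), N = (0, 1), W = (-3, -1).
1. E is the centroid of triangle BWY ⇒ E = (-2/3, -1/3)
2. L lies on line YW with YL:LW = 1:5 ⇒ L = (-1/2, -1/6)
2·[LYB] = -1/6, 2·[NLE] = -1/9
[LYB]:[NLE] = -1/6:-1/9 = 3/2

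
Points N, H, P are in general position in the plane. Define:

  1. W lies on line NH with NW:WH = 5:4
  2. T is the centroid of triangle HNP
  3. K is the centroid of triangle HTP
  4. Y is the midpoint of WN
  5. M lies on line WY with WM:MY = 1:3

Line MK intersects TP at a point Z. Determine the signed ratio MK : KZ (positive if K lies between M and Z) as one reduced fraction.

Set N = (0, 0), H = (1, 0), P = (0, 1); any affine frame gives the same invariant.
1. W lies on line NH with NW:WH = 5:4 ⇒ W = (5/9, 0)
2. T is the centroid of triangle HNP ⇒ T = (1/3, 1/3)
3. K is the centroid of triangle HTP ⇒ K = (4/9, 4/9)
4. Y is the midpoint of WN ⇒ Y = (5/18, 0)
5. M lies on line WY with WM:MY = 1:3 ⇒ M = (35/72, 0)
line MK meets TP at Z = (113/234, 4/117)
K = M + t·(Z−M) with t = 13, so MK:KZ = 13:-12

MK:KZ = -13/12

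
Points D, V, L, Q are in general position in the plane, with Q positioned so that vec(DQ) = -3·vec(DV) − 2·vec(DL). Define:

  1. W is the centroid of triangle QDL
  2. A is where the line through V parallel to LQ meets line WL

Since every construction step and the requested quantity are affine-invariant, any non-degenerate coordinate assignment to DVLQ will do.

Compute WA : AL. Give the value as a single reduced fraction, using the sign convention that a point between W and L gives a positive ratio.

WA:AL = -5/6

Work in coordinates with D = (0, 0), V = (1, 0), L = (0, 1), Q = (-3, -2).
1. W is the centroid of triangle QDL ⇒ W = (-1, -1/3)
2. A is where the line through V parallel to LQ meets line WL ⇒ A = (-6, -7)
A = W + t·(L−W) with t = -5, so WA:AL = t:(1−t) = -5:6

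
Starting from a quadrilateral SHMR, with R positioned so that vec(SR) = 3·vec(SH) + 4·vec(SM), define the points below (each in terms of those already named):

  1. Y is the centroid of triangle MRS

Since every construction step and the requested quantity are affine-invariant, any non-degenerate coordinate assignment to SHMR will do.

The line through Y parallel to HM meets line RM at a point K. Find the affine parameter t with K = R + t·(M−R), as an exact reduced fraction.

t = 13/18

Assign S = (0, 0), H = (1, 0), M = (0, 1), R = (3, 4) — the answer is frame-independent, so this choice is without loss of generality.
1. Y is the centroid of triangle MRS ⇒ Y = (1, 5/3)
through Y parallel to HM: direction (-1, 1); meets RM at K = (5/6, 11/6)
K = R + t·(M−R) with t = 13/18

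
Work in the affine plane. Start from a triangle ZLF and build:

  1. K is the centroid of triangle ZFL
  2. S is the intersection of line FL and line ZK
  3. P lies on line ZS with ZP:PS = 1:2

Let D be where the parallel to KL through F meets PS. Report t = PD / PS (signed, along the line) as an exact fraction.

Assign Z = (0, 0), L = (1, 0), F = (0, 1) — the answer is frame-independent, so this choice is without loss of generality.
1. K is the centroid of triangle ZFL ⇒ K = (1/3, 1/3)
2. S is the intersection of line FL and line ZK ⇒ S = (1/2, 1/2)
3. P lies on line ZS with ZP:PS = 1:2 ⇒ P = (1/6, 1/6)
through F parallel to KL: direction (2/3, -1/3); meets PS at D = (2/3, 2/3)
D = P + t·(S−P) with t = 3/2

t = 3/2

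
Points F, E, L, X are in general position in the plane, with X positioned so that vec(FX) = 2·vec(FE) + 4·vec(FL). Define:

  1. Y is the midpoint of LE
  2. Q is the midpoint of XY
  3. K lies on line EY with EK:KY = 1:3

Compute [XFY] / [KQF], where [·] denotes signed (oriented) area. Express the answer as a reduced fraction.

[XFY]:[KQF] = 16/29

Work in coordinates with F = (0, 0), E = (1, 0), L = (0, 1), X = (2, 4).
1. Y is the midpoint of LE ⇒ Y = (1/2, 1/2)
2. Q is the midpoint of XY ⇒ Q = (5/4, 9/4)
3. K lies on line EY with EK:KY = 1:3 ⇒ K = (7/8, 1/8)
2·[XFY] = 1, 2·[KQF] = 29/16
[XFY]:[KQF] = 1:29/16 = 16/29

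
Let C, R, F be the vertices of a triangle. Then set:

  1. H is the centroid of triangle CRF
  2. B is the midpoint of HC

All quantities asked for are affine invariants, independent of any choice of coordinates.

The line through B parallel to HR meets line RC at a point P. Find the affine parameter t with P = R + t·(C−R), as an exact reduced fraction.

t = 1/2

Choose coordinates C = (0, 0), R = (1, 0), F = (0, 1).
1. H is the centroid of triangle CRF ⇒ H = (1/3, 1/3)
2. B is the midpoint of HC ⇒ B = (1/6, 1/6)
through B parallel to HR: direction (2/3, -1/3); meets RC at P = (1/2, 0)
P = R + t·(C−R) with t = 1/2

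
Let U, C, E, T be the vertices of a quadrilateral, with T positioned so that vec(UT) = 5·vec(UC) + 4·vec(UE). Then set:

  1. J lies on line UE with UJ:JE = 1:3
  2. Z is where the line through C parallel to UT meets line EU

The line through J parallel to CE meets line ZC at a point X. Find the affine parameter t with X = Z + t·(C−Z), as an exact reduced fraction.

t = 7/12

Work in coordinates with U = (0, 0), C = (1, 0), E = (0, 1), T = (5, 4).
1. J lies on line UE with UJ:JE = 1:3 ⇒ J = (0, 1/4)
2. Z is where the line through C parallel to UT meets line EU ⇒ Z = (0, -4/5)
through J parallel to CE: direction (-1, 1); meets ZC at X = (7/12, -1/3)
X = Z + t·(C−Z) with t = 7/12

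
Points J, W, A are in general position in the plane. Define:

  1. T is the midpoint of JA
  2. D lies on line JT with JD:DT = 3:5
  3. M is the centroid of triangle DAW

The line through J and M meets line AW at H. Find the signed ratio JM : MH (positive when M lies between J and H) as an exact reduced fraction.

JM:MH = 35/13

Assign J = (0, 0), W = (1, 0), A = (0, 1) — the answer is frame-independent, so this choice is without loss of generality.
1. T is the midpoint of JA ⇒ T = (0, 1/2)
2. D lies on line JT with JD:DT = 3:5 ⇒ D = (0, 3/16)
3. M is the centroid of triangle DAW ⇒ M = (1/3, 19/48)
line JM meets AW at H = (16/35, 19/35)
M = J + t·(H−J) with t = 35/48, so JM:MH = 35/48:13/48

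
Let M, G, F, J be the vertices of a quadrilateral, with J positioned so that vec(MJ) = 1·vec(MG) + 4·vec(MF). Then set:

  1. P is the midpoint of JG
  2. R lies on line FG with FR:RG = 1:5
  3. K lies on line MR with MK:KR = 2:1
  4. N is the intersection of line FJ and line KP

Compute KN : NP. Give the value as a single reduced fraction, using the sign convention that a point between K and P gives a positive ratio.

Choose coordinates M = (0, 0), G = (1, 0), F = (0, 1), J = (1, 4).
1. P is the midpoint of JG ⇒ P = (1, 2)
2. R lies on line FG with FR:RG = 1:5 ⇒ R = (1/6, 5/6)
3. K lies on line MR with MK:KR = 2:1 ⇒ K = (1/9, 5/9)
4. N is the intersection of line FJ and line KP ⇒ N = (-5/11, -4/11)
N = K + t·(P−K) with t = -7/11, so KN:NP = t:(1−t) = -7/11:18/11

KN:NP = -7/18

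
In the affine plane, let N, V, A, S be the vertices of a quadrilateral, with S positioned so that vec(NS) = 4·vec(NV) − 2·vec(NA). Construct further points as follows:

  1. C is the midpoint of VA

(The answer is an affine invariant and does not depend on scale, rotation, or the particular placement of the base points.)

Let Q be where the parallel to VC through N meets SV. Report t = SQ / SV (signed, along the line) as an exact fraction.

t = 2

Set N = (0, 0), V = (1, 0), A = (0, 1), S = (4, -2); any affine frame gives the same invariant.
1. C is the midpoint of VA ⇒ C = (1/2, 1/2)
through N parallel to VC: direction (-1/2, 1/2); meets SV at Q = (-2, 2)
Q = S + t·(V−S) with t = 2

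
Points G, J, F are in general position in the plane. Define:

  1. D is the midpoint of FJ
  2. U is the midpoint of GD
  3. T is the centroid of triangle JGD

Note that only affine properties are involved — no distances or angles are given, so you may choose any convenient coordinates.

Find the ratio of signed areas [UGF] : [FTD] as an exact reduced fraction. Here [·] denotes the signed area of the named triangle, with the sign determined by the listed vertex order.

Choose coordinates G = (0, 0), J = (1, 0), F = (0, 1).
1. D is the midpoint of FJ ⇒ D = (1/2, 1/2)
2. U is the midpoint of GD ⇒ U = (1/4, 1/4)
3. T is the centroid of triangle JGD ⇒ T = (1/2, 1/6)
2·[UGF] = -1/4, 2·[FTD] = 1/6
[UGF]:[FTD] = -1/4:1/6 = -3/2

[UGF]:[FTD] = -3/2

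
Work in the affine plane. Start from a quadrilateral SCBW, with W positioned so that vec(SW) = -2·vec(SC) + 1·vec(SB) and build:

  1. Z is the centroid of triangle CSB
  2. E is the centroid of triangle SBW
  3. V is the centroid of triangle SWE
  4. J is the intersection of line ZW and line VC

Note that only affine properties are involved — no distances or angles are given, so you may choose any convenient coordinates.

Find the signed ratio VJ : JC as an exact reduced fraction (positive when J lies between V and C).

Set S = (0, 0), C = (1, 0), B = (0, 1), W = (-2, 1); any affine frame gives the same invariant.
1. Z is the centroid of triangle CSB ⇒ Z = (1/3, 1/3)
2. E is the centroid of triangle SBW ⇒ E = (-2/3, 2/3)
3. V is the centroid of triangle SWE ⇒ V = (-8/9, 5/9)
4. J is the intersection of line ZW and line VC ⇒ J = (-16, 5)
J = V + t·(C−V) with t = -8, so VJ:JC = t:(1−t) = -8:9

VJ:JC = -8/9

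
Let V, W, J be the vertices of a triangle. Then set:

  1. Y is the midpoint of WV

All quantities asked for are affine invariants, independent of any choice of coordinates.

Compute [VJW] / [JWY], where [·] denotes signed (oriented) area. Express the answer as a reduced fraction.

Assign V = (0, 0), W = (1, 0), J = (0, 1) — the answer is frame-independent, so this choice is without loss of generality.
1. Y is the midpoint of WV ⇒ Y = (1/2, 0)
2·[VJW] = -1, 2·[JWY] = -1/2
[VJW]:[JWY] = -1:-1/2 = 2

[VJW]:[JWY] = 2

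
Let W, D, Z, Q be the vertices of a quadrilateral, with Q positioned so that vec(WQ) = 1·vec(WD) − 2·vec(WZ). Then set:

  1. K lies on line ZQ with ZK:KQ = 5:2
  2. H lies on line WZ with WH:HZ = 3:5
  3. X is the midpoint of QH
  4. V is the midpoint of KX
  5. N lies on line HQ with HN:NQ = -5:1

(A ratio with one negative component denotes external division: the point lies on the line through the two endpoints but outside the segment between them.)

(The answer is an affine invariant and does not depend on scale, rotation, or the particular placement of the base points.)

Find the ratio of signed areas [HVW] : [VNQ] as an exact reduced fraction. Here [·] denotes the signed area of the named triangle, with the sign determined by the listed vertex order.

Choose coordinates W = (0, 0), D = (1, 0), Z = (0, 1), Q = (1, -2).
1. K lies on line ZQ with ZK:KQ = 5:2 ⇒ K = (5/7, -8/7)
2. H lies on line WZ with WH:HZ = 3:5 ⇒ H = (0, 3/8)
3. X is the midpoint of QH ⇒ X = (1/2, -13/16)
4. V is the midpoint of KX ⇒ V = (17/28, -219/224)
5. N lies on line HQ with HN:NQ = -5:1 ⇒ N = (5/4, -83/32)
2·[HVW] = -51/224, 2·[VNQ] = -5/224
[HVW]:[VNQ] = -51/224:-5/224 = 51/5

[HVW]:[VNQ] = 51/5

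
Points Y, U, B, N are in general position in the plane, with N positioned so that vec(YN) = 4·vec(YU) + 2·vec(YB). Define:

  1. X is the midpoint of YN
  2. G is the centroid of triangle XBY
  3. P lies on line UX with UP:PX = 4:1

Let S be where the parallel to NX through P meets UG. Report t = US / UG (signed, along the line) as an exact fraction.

Choose coordinates Y = (0, 0), U = (1, 0), B = (0, 1), N = (4, 2).
1. X is the midpoint of YN ⇒ X = (2, 1)
2. G is the centroid of triangle XBY ⇒ G = (2/3, 2/3)
3. P lies on line UX with UP:PX = 4:1 ⇒ P = (9/5, 4/5)
through P parallel to NX: direction (-2, -1); meets UG at S = (21/25, 8/25)
S = U + t·(G−U) with t = 12/25

t = 12/25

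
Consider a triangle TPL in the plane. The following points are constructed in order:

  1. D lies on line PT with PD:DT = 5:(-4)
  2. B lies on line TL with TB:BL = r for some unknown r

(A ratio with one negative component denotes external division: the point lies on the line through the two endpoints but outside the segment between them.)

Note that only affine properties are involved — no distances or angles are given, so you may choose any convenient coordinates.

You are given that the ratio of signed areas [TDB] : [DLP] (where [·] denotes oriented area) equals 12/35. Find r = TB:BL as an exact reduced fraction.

r = 3/4

Choose coordinates T = (0, 0), P = (1, 0), L = (0, 1).
1. D lies on line PT with PD:DT = 5:(-4) ⇒ D = (-4, 0)
2. With TB:BL = r, write λ = r/(r+1) so B = T + λ·(L−T); B is affine-linear in λ
Every point depending on B is an affine combination of B and λ-independent points, so each such coordinate is linear in λ; the λ² term in each signed area is a multiple of (L−T)×(L−T) = 0, so 2·[TDB] and 2·[DLP] are each linear in λ. Evaluating at λ=0 and λ=1:
  2·[TDB] = -4·λ,   2·[DLP] = -5
So [TDB]:[DLP] = (-4·λ) / (-5). Setting this equal to 12/35:
  -4·λ = 12/35·(-5)  ⇒  λ = 3/7
Then r = λ/(1−λ) = (3/7)/(4/7) = 3/4. Check: with r = 3/4, B = (0, 3/7) and [TDB]:[DLP] = 12/35 as required.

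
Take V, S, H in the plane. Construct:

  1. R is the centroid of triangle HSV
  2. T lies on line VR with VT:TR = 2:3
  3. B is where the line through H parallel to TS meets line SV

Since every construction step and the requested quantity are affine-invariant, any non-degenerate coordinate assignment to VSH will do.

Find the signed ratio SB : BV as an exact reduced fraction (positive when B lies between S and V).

SB:BV = -11/13

Set V = (0, 0), S = (1, 0), H = (0, 1); any affine frame gives the same invariant.
1. R is the centroid of triangle HSV ⇒ R = (1/3, 1/3)
2. T lies on line VR with VT:TR = 2:3 ⇒ T = (2/15, 2/15)
3. B is where the line through H parallel to TS meets line SV ⇒ B = (13/2, 0)
B = S + t·(V−S) with t = -11/2, so SB:BV = t:(1−t) = -11/2:13/2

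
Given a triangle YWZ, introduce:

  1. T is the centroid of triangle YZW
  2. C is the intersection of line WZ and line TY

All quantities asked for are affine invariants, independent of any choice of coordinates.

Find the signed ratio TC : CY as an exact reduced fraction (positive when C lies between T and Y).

Set Y = (0, 0), W = (1, 0), Z = (0, 1); any affine frame gives the same invariant.
1. T is the centroid of triangle YZW ⇒ T = (1/3, 1/3)
2. C is the intersection of line WZ and line TY ⇒ C = (1/2, 1/2)
C = T + t·(Y−T) with t = -1/2, so TC:CY = t:(1−t) = -1/2:3/2

TC:CY = -1/3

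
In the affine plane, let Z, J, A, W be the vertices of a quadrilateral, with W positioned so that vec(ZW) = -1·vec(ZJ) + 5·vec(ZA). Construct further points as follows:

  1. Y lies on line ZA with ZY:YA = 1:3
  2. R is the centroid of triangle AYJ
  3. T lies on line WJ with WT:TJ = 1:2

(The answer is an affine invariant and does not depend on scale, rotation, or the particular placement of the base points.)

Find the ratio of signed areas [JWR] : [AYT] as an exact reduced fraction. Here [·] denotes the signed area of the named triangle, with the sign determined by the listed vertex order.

[JWR]:[AYT] = -10

Assign Z = (0, 0), J = (1, 0), A = (0, 1), W = (-1, 5) — the answer is frame-independent, so this choice is without loss of generality.
1. Y lies on line ZA with ZY:YA = 1:3 ⇒ Y = (0, 1/4)
2. R is the centroid of triangle AYJ ⇒ R = (1/3, 5/12)
3. T lies on line WJ with WT:TJ = 1:2 ⇒ T = (-1/3, 10/3)
2·[JWR] = 5/2, 2·[AYT] = -1/4
[JWR]:[AYT] = 5/2:-1/4 = -10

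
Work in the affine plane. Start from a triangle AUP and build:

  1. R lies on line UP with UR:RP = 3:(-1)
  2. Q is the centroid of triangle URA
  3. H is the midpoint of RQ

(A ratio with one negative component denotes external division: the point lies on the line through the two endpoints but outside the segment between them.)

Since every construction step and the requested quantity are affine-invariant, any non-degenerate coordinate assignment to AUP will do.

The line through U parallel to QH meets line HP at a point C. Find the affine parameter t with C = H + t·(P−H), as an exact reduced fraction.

Work in coordinates with A = (0, 0), U = (1, 0), P = (0, 1).
1. R lies on line UP with UR:RP = 3:(-1) ⇒ R = (-1/2, 3/2)
2. Q is the centroid of triangle URA ⇒ Q = (1/6, 1/2)
3. H is the midpoint of RQ ⇒ H = (-1/6, 1)
through U parallel to QH: direction (-1/3, 1/2); meets HP at C = (1/3, 1)
C = H + t·(P−H) with t = 3

t = 3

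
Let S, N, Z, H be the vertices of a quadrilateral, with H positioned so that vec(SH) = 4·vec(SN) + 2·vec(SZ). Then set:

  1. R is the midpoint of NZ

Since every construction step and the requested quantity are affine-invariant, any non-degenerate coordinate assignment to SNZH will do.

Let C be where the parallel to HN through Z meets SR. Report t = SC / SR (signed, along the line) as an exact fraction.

t = 6

Assign S = (0, 0), N = (1, 0), Z = (0, 1), H = (4, 2) — the answer is frame-independent, so this choice is without loss of generality.
1. R is the midpoint of NZ ⇒ R = (1/2, 1/2)
through Z parallel to HN: direction (-3, -2); meets SR at C = (3, 3)
C = S + t·(R−S) with t = 6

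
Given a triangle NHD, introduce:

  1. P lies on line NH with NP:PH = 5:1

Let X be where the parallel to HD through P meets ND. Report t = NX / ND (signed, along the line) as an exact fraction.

t = 5/6

Set N = (0, 0), H = (1, 0), D = (0, 1); any affine frame gives the same invariant.
1. P lies on line NH with NP:PH = 5:1 ⇒ P = (5/6, 0)
through P parallel to HD: direction (-1, 1); meets ND at X = (0, 5/6)
X = N + t·(D−N) with t = 5/6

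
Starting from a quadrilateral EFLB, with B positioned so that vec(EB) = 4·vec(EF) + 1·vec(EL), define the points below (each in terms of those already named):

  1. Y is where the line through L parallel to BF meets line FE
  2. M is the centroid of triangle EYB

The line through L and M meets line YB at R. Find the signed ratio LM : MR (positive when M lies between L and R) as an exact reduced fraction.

LM:MR = -5

Set E = (0, 0), F = (1, 0), L = (0, 1), B = (4, 1); any affine frame gives the same invariant.
1. Y is where the line through L parallel to BF meets line FE ⇒ Y = (-3, 0)
2. M is the centroid of triangle EYB ⇒ M = (1/3, 1/3)
line LM meets YB at R = (4/15, 7/15)
M = L + t·(R−L) with t = 5/4, so LM:MR = 5/4:-1/4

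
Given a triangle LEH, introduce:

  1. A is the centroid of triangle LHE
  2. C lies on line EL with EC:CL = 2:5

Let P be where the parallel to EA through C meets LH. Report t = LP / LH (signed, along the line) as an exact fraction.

t = 5/14

Assign L = (0, 0), E = (1, 0), H = (0, 1) — the answer is frame-independent, so this choice is without loss of generality.
1. A is the centroid of triangle LHE ⇒ A = (1/3, 1/3)
2. C lies on line EL with EC:CL = 2:5 ⇒ C = (5/7, 0)
through C parallel to EA: direction (-2/3, 1/3); meets LH at P = (0, 5/14)
P = L + t·(H−L) with t = 5/14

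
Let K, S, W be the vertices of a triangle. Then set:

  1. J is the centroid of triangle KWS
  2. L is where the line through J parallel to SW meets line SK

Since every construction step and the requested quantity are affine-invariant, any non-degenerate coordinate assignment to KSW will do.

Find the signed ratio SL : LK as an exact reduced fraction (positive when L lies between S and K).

Work in coordinates with K = (0, 0), S = (1, 0), W = (0, 1).
1. J is the centroid of triangle KWS ⇒ J = (1/3, 1/3)
2. L is where the line through J parallel to SW meets line SK ⇒ L = (2/3, 0)
L = S + t·(K−S) with t = 1/3, so SL:LK = t:(1−t) = 1/3:2/3

SL:LK = 1/2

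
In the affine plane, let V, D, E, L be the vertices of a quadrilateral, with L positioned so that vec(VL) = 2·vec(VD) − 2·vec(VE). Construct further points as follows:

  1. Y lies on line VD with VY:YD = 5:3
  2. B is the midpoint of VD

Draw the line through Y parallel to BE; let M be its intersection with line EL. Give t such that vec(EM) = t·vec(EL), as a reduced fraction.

t = 1/4

Work in coordinates with V = (0, 0), D = (1, 0), E = (0, 1), L = (2, -2).
1. Y lies on line VD with VY:YD = 5:3 ⇒ Y = (5/8, 0)
2. B is the midpoint of VD ⇒ B = (1/2, 0)
through Y parallel to BE: direction (-1/2, 1); meets EL at M = (1/2, 1/4)
M = E + t·(L−E) with t = 1/4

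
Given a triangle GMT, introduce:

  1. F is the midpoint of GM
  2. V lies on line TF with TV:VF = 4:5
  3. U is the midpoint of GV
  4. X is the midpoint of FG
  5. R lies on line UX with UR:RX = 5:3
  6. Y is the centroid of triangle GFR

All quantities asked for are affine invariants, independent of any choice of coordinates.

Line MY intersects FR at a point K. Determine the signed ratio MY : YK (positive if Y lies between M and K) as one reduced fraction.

Assign G = (0, 0), M = (1, 0), T = (0, 1) — the answer is frame-independent, so this choice is without loss of generality.
1. F is the midpoint of GM ⇒ F = (1/2, 0)
2. V lies on line TF with TV:VF = 4:5 ⇒ V = (2/9, 5/9)
3. U is the midpoint of GV ⇒ U = (1/9, 5/18)
4. X is the midpoint of FG ⇒ X = (1/4, 0)
5. R lies on line UX with UR:RX = 5:3 ⇒ R = (19/96, 5/48)
6. Y is the centroid of triangle GFR ⇒ Y = (67/288, 5/144)
line MY meets FR at K = (163/384, 5/192)
Y = M + t·(K−M) with t = 4/3, so MY:YK = 4/3:-1/3

MY:YK = -4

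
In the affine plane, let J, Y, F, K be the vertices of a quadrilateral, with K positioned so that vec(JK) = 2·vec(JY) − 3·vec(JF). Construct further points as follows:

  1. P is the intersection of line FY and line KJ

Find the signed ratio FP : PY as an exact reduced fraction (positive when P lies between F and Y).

FP:PY = -2/3

Choose coordinates J = (0, 0), Y = (1, 0), F = (0, 1), K = (2, -3).
1. P is the intersection of line FY and line KJ ⇒ P = (-2, 3)
P = F + t·(Y−F) with t = -2, so FP:PY = t:(1−t) = -2:3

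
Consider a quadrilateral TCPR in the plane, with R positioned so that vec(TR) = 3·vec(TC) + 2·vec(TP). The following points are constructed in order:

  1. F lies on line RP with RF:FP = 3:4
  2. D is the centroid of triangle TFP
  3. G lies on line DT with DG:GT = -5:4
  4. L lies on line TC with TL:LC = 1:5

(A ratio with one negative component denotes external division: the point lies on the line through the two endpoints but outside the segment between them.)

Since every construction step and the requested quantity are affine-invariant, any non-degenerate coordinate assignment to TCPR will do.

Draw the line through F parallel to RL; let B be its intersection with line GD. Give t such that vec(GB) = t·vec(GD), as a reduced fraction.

t = 259/270

Assign T = (0, 0), C = (1, 0), P = (0, 1), R = (3, 2) — the answer is frame-independent, so this choice is without loss of generality.
1. F lies on line RP with RF:FP = 3:4 ⇒ F = (12/7, 11/7)
2. D is the centroid of triangle TFP ⇒ D = (4/7, 6/7)
3. G lies on line DT with DG:GT = -5:4 ⇒ G = (-16/7, -24/7)
4. L lies on line TC with TL:LC = 1:5 ⇒ L = (1/6, 0)
through F parallel to RL: direction (-17/6, -2); meets GD at B = (86/189, 43/63)
B = G + t·(D−G) with t = 259/270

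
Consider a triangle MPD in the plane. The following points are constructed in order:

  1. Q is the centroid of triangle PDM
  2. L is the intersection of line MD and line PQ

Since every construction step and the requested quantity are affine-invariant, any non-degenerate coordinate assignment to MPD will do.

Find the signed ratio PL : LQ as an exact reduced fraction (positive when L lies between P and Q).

Work in coordinates with M = (0, 0), P = (1, 0), D = (0, 1).
1. Q is the centroid of triangle PDM ⇒ Q = (1/3, 1/3)
2. L is the intersection of line MD and line PQ ⇒ L = (0, 1/2)
L = P + t·(Q−P) with t = 3/2, so PL:LQ = t:(1−t) = 3/2:-1/2

PL:LQ = -3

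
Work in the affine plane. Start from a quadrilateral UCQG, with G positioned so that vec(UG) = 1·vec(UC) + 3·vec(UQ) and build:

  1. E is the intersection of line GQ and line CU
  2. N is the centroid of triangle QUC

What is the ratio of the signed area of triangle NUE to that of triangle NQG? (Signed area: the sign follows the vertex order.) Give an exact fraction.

Set U = (0, 0), C = (1, 0), Q = (0, 1), G = (1, 3); any affine frame gives the same invariant.
1. E is the intersection of line GQ and line CU ⇒ E = (-1/2, 0)
2. N is the centroid of triangle QUC ⇒ N = (1/3, 1/3)
2·[NUE] = -1/6, 2·[NQG] = -4/3
[NUE]:[NQG] = -1/6:-4/3 = 1/8

[NUE]:[NQG] = 1/8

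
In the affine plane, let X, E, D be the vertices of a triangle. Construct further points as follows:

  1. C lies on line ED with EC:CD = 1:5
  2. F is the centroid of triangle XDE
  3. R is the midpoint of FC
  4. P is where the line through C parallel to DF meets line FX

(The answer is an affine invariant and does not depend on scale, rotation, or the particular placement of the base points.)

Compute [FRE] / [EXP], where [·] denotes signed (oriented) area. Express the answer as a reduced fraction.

[FRE]:[EXP] = 1/22

Work in coordinates with X = (0, 0), E = (1, 0), D = (0, 1).
1. C lies on line ED with EC:CD = 1:5 ⇒ C = (5/6, 1/6)
2. F is the centroid of triangle XDE ⇒ F = (1/3, 1/3)
3. R is the midpoint of FC ⇒ R = (7/12, 1/4)
4. P is where the line through C parallel to DF meets line FX ⇒ P = (11/18, 11/18)
2·[FRE] = -1/36, 2·[EXP] = -11/18
[FRE]:[EXP] = -1/36:-11/18 = 1/22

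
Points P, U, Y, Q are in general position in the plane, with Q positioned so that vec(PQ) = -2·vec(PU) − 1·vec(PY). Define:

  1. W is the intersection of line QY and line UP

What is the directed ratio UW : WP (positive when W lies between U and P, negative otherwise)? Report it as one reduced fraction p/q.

UW:WP = -2

Set P = (0, 0), U = (1, 0), Y = (0, 1), Q = (-2, -1); any affine frame gives the same invariant.
1. W is the intersection of line QY and line UP ⇒ W = (-1, 0)
W = U + t·(P−U) with t = 2, so UW:WP = t:(1−t) = 2:-1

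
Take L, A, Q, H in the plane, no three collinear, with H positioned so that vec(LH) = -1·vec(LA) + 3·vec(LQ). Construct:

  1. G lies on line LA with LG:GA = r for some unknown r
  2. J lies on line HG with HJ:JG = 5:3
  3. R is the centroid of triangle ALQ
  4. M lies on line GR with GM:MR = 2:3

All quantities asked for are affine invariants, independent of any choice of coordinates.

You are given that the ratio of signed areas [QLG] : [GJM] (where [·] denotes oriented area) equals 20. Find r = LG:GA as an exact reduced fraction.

Work in coordinates with L = (0, 0), A = (1, 0), Q = (0, 1), H = (-1, 3).
1. With LG:GA = r, write λ = r/(r+1) so G = L + λ·(A−L); G is affine-linear in λ
2. J lies on line HG with HJ:JG = 5:3 ⇒ J is an affine combination of earlier points and hence also affine-linear in λ
3. R is the centroid of triangle ALQ ⇒ R = (1/3, 1/3)
4. M lies on line GR with GM:MR = 2:3 ⇒ M is an affine combination of earlier points and hence also affine-linear in λ
Every point depending on G is an affine combination of G and λ-independent points, so each such coordinate is linear in λ; the λ² term in each signed area is a multiple of (A−L)×(A−L) = 0, so 2·[QLG] and 2·[GJM] are each linear in λ. Evaluating at λ=0 and λ=1:
  2·[QLG] = λ,   2·[GJM] = 2/5·λ − 1/5
So [QLG]:[GJM] = (λ) / (2/5·λ − 1/5). Setting this equal to 20:
  λ = 20·(2/5·λ − 1/5)  ⇒  λ = 4/7
Then r = λ/(1−λ) = (4/7)/(3/7) = 4/3. Check: with r = 4/3, G = (4/7, 0) and [QLG]:[GJM] = 20 as required.

r = 4/3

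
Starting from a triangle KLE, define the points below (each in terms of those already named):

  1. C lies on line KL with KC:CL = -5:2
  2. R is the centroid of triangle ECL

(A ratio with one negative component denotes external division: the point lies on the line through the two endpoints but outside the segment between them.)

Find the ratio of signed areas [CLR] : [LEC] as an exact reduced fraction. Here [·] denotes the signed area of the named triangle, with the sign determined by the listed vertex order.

[CLR]:[LEC] = 1/3

Assign K = (0, 0), L = (1, 0), E = (0, 1) — the answer is frame-independent, so this choice is without loss of generality.
1. C lies on line KL with KC:CL = -5:2 ⇒ C = (5/3, 0)
2. R is the centroid of triangle ECL ⇒ R = (8/9, 1/3)
2·[CLR] = -2/9, 2·[LEC] = -2/3
[CLR]:[LEC] = -2/9:-2/3 = 1/3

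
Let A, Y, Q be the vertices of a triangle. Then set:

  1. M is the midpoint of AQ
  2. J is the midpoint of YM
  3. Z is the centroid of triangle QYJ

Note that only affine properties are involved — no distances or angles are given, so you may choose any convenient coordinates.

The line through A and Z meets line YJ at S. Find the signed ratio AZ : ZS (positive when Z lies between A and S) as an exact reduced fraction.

AZ:ZS = -4

Work in coordinates with A = (0, 0), Y = (1, 0), Q = (0, 1).
1. M is the midpoint of AQ ⇒ M = (0, 1/2)
2. J is the midpoint of YM ⇒ J = (1/2, 1/4)
3. Z is the centroid of triangle QYJ ⇒ Z = (1/2, 5/12)
line AZ meets YJ at S = (3/8, 5/16)
Z = A + t·(S−A) with t = 4/3, so AZ:ZS = 4/3:-1/3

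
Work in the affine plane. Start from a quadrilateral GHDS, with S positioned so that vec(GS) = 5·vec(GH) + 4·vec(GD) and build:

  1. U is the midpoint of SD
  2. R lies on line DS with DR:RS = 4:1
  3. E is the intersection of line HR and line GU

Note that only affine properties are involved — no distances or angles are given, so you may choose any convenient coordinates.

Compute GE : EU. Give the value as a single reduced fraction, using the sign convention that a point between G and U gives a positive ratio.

Set G = (0, 0), H = (1, 0), D = (0, 1), S = (5, 4); any affine frame gives the same invariant.
1. U is the midpoint of SD ⇒ U = (5/2, 5/2)
2. R lies on line DS with DR:RS = 4:1 ⇒ R = (4, 17/5)
3. E is the intersection of line HR and line GU ⇒ E = (17/2, 17/2)
E = G + t·(U−G) with t = 17/5, so GE:EU = t:(1−t) = 17/5:-12/5

GE:EU = -17/12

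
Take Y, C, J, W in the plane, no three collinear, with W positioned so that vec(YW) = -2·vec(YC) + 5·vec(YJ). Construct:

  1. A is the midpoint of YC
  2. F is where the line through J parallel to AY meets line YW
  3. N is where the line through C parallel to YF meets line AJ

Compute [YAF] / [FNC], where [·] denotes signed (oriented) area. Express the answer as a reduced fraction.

[YAF]:[FNC] = 1/10

Set Y = (0, 0), C = (1, 0), J = (0, 1), W = (-2, 5); any affine frame gives the same invariant.
1. A is the midpoint of YC ⇒ A = (1/2, 0)
2. F is where the line through J parallel to AY meets line YW ⇒ F = (-2/5, 1)
3. N is where the line through C parallel to YF meets line AJ ⇒ N = (3, -5)
2·[YAF] = 1/2, 2·[FNC] = 5
[YAF]:[FNC] = 1/2:5 = 1/10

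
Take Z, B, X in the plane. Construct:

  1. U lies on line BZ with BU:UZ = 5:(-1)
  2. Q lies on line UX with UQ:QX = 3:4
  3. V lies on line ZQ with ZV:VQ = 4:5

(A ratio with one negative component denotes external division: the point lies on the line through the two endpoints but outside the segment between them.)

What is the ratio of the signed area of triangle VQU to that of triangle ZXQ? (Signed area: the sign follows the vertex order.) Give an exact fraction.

Set Z = (0, 0), B = (1, 0), X = (0, 1); any affine frame gives the same invariant.
1. U lies on line BZ with BU:UZ = 5:(-1) ⇒ U = (-1/4, 0)
2. Q lies on line UX with UQ:QX = 3:4 ⇒ Q = (-1/7, 3/7)
3. V lies on line ZQ with ZV:VQ = 4:5 ⇒ V = (-4/63, 4/21)
2·[VQU] = 5/84, 2·[ZXQ] = 1/7
[VQU]:[ZXQ] = 5/84:1/7 = 5/12

[VQU]:[ZXQ] = 5/12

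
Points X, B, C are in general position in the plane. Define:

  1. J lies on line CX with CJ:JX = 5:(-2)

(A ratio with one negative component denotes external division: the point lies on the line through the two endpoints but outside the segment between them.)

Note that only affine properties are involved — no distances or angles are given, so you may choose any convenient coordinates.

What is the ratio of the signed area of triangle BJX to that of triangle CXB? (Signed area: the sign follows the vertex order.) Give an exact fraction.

Set X = (0, 0), B = (1, 0), C = (0, 1); any affine frame gives the same invariant.
1. J lies on line CX with CJ:JX = 5:(-2) ⇒ J = (0, -2/3)
2·[BJX] = -2/3, 2·[CXB] = 1
[BJX]:[CXB] = -2/3:1 = -2/3

[BJX]:[CXB] = -2/3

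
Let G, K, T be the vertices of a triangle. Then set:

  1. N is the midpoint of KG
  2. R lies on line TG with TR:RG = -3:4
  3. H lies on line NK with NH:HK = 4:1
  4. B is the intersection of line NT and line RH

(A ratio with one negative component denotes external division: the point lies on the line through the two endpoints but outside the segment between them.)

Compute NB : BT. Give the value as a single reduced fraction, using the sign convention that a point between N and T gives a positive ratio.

NB:BT = -16/27

Choose coordinates G = (0, 0), K = (1, 0), T = (0, 1).
1. N is the midpoint of KG ⇒ N = (1/2, 0)
2. R lies on line TG with TR:RG = -3:4 ⇒ R = (0, 4)
3. H lies on line NK with NH:HK = 4:1 ⇒ H = (9/10, 0)
4. B is the intersection of line NT and line RH ⇒ B = (27/22, -16/11)
B = N + t·(T−N) with t = -16/11, so NB:BT = t:(1−t) = -16/11:27/11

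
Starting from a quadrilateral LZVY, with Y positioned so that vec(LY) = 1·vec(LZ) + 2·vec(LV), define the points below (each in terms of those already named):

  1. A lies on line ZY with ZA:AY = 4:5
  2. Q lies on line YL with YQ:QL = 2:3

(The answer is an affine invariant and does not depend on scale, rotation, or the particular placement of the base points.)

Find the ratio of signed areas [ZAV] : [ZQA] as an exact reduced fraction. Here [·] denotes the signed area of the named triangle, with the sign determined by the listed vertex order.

Work in coordinates with L = (0, 0), Z = (1, 0), V = (0, 1), Y = (1, 2).
1. A lies on line ZY with ZA:AY = 4:5 ⇒ A = (1, 8/9)
2. Q lies on line YL with YQ:QL = 2:3 ⇒ Q = (3/5, 6/5)
2·[ZAV] = 8/9, 2·[ZQA] = -16/45
[ZAV]:[ZQA] = 8/9:-16/45 = -5/2

[ZAV]:[ZQA] = -5/2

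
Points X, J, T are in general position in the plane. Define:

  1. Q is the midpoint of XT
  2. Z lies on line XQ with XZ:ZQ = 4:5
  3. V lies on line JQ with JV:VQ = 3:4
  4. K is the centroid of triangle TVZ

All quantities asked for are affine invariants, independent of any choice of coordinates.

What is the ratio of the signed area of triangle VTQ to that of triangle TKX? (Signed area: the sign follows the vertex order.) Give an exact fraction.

Choose coordinates X = (0, 0), J = (1, 0), T = (0, 1).
1. Q is the midpoint of XT ⇒ Q = (0, 1/2)
2. Z lies on line XQ with XZ:ZQ = 4:5 ⇒ Z = (0, 2/9)
3. V lies on line JQ with JV:VQ = 3:4 ⇒ V = (4/7, 3/14)
4. K is the centroid of triangle TVZ ⇒ K = (4/21, 181/378)
2·[VTQ] = 2/7, 2·[TKX] = -4/21
[VTQ]:[TKX] = 2/7:-4/21 = -3/2

[VTQ]:[TKX] = -3/2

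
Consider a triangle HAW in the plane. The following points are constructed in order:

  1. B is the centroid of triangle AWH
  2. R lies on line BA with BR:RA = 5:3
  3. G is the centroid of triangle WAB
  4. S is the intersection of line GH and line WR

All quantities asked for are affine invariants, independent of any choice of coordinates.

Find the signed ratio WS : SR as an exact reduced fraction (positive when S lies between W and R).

Choose coordinates H = (0, 0), A = (1, 0), W = (0, 1).
1. B is the centroid of triangle AWH ⇒ B = (1/3, 1/3)
2. R lies on line BA with BR:RA = 5:3 ⇒ R = (3/4, 1/8)
3. G is the centroid of triangle WAB ⇒ G = (4/9, 4/9)
4. S is the intersection of line GH and line WR ⇒ S = (6/13, 6/13)
S = W + t·(R−W) with t = 8/13, so WS:SR = t:(1−t) = 8/13:5/13

WS:SR = 8/5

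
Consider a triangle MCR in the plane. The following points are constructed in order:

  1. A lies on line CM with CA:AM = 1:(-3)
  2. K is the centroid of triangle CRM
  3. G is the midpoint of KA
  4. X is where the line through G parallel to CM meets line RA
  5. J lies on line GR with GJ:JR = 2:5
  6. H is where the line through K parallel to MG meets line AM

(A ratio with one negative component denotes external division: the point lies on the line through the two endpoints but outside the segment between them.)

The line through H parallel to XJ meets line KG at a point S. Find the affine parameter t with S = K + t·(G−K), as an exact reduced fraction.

t = -16

Assign M = (0, 0), C = (1, 0), R = (0, 1) — the answer is frame-independent, so this choice is without loss of generality.
1. A lies on line CM with CA:AM = 1:(-3) ⇒ A = (3/2, 0)
2. K is the centroid of triangle CRM ⇒ K = (1/3, 1/3)
3. G is the midpoint of KA ⇒ G = (11/12, 1/6)
4. X is where the line through G parallel to CM meets line RA ⇒ X = (5/4, 1/6)
5. J lies on line GR with GJ:JR = 2:5 ⇒ J = (55/84, 17/42)
6. H is where the line through K parallel to MG meets line AM ⇒ H = (-3/2, 0)
through H parallel to XJ: direction (-25/42, 5/21); meets KG at S = (-9, 3)
S = K + t·(G−K) with t = -16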